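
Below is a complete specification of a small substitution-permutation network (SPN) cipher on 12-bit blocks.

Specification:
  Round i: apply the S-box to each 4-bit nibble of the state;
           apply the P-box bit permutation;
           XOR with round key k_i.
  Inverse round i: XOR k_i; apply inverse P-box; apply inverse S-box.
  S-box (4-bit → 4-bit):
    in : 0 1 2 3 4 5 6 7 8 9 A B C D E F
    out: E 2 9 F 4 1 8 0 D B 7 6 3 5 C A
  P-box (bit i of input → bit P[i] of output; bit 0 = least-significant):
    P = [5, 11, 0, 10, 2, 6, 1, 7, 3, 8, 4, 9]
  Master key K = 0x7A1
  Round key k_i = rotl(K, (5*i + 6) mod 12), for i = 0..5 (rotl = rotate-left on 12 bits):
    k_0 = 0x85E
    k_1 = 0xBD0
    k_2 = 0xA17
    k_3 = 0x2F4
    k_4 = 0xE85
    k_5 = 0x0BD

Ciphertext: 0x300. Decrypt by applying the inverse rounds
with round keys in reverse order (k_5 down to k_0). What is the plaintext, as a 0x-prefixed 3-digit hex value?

0x776

s_0 = ciphertext = 0x300
s_1 = InvRound(s_0, k_5) = 0x32D
s_2 = InvRound(s_1, k_4) = 0xC69
s_3 = InvRound(s_2, k_3) = 0x820
s_4 = InvRound(s_3, k_2) = 0xEDD
s_5 = InvRound(s_4, k_1) = 0xC5E
s_6 = InvRound(s_5, k_0) = 0x776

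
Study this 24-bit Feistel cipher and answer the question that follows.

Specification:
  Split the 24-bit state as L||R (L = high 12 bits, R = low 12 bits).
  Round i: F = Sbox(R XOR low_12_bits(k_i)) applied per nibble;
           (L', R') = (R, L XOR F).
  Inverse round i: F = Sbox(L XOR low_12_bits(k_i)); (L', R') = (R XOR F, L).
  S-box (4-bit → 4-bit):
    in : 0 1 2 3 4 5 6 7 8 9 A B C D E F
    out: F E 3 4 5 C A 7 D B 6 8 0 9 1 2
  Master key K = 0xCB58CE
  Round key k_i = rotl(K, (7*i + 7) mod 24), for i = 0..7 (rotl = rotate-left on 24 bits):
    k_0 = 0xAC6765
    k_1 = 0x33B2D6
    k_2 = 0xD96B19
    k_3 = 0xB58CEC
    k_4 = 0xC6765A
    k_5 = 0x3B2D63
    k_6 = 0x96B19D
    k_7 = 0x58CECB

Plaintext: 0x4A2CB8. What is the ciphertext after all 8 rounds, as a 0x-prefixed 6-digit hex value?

s_0 = plaintext = 0x4A2CB8
s_1 = Round(s_0, k_0) = 0xCB8C3B
s_2 = Round(s_1, k_1) = 0xC3BDA1
s_3 = Round(s_2, k_2) = 0xDA16B6
s_4 = Round(s_3, k_3) = 0x6B6B67
s_5 = Round(s_4, k_4) = 0xB67FFF
s_6 = Round(s_5, k_5) = 0xFFF8D7
s_7 = Round(s_6, k_6) = 0x8D74A9
s_8 = Round(s_7, k_7) = 0x4A9E74

0x4A9E74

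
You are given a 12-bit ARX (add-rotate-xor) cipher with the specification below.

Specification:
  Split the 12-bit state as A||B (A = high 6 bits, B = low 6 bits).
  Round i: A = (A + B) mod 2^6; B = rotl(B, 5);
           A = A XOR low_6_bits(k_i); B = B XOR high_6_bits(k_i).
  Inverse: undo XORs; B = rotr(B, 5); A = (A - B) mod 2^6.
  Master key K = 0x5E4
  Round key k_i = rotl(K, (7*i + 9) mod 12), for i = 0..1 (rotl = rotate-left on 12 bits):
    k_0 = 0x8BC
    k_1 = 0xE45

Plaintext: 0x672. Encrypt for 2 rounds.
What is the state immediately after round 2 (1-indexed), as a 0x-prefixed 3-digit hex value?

s_0 = plaintext = 0x672
s_1 = Round(s_0, k_0) = 0xDFB
s_2 = Round(s_1, k_1) = 0xDC4

0xDC4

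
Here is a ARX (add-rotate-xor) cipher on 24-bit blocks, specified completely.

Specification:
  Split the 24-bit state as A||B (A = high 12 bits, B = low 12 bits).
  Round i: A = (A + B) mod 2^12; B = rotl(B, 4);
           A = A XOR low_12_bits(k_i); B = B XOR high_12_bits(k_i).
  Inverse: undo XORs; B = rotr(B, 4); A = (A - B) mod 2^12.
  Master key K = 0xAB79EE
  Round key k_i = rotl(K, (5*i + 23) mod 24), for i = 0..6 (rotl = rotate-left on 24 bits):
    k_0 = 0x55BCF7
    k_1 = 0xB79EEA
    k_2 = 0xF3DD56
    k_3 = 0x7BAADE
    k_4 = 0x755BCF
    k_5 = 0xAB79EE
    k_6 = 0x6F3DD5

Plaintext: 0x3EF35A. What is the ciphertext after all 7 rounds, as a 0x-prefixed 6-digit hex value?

0x7025D6

s_0 = plaintext = 0x3EF35A
s_1 = Round(s_0, k_0) = 0xBBE0F8
s_2 = Round(s_1, k_1) = 0x25C4F9
s_3 = Round(s_2, k_2) = 0xA030A9
s_4 = Round(s_3, k_3) = 0x072D2A
s_5 = Round(s_4, k_4) = 0x6535F8
s_6 = Round(s_5, k_5) = 0x5A5532
s_7 = Round(s_6, k_6) = 0x7025D6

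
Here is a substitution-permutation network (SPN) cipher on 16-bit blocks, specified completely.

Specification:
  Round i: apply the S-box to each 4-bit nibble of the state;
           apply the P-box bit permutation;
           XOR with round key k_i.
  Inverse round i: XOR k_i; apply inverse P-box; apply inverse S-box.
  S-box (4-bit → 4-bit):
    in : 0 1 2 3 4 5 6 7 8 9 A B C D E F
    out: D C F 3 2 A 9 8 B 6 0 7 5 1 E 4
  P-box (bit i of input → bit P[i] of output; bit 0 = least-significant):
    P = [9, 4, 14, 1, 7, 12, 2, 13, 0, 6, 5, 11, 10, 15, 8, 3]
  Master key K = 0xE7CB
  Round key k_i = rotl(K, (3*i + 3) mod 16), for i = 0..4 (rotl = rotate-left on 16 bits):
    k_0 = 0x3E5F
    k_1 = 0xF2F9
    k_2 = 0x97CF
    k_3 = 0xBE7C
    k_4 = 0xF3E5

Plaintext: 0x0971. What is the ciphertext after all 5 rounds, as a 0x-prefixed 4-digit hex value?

s_0 = plaintext = 0x0971
s_1 = Round(s_0, k_0) = 0x5B35
s_2 = Round(s_1, k_1) = 0x6202
s_3 = Round(s_2, k_2) = 0xF930
s_4 = Round(s_3, k_3) = 0xED9E
s_5 = Round(s_4, k_4) = 0x22FA

0x22FA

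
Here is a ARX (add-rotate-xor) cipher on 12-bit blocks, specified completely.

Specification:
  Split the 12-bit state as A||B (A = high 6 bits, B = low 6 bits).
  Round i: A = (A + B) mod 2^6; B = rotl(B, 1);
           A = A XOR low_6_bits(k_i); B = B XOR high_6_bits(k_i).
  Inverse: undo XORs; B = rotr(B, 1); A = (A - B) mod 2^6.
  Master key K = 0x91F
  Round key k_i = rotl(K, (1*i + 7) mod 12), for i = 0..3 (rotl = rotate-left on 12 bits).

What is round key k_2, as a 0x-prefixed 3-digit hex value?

0xF23

K = 0x91F
k_0 = rotl(K, (1*0+7) mod 12) = rotl(K, 7) = 0xFC8
k_1 = rotl(K, (1*1+7) mod 12) = rotl(K, 8) = 0xF91
k_2 = rotl(K, (1*2+7) mod 12) = rotl(K, 9) = 0xF23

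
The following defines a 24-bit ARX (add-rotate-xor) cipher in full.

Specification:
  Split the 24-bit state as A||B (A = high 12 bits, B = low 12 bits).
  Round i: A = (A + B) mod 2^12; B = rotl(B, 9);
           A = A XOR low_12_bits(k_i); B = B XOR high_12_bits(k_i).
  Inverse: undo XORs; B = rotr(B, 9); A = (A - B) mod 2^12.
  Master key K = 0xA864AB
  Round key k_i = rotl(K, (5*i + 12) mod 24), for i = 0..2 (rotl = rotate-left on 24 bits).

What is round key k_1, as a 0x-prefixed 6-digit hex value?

K = 0xA864AB
k_0 = rotl(K, (5*0+12) mod 24) = rotl(K, 12) = 0x4ABA86
k_1 = rotl(K, (5*1+12) mod 24) = rotl(K, 17) = 0x5750C9

0x5750C9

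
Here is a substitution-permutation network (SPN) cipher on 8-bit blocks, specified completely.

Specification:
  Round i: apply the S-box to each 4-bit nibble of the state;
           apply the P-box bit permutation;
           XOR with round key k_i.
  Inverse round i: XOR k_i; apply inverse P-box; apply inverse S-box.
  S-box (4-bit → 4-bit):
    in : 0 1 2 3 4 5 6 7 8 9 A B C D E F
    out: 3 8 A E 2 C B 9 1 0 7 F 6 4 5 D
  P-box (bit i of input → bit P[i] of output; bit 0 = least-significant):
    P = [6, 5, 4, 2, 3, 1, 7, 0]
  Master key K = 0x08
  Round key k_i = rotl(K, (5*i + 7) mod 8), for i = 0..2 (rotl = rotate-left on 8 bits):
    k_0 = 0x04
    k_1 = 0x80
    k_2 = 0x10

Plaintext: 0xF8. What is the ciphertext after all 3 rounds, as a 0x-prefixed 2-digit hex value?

0x35

s_0 = plaintext = 0xF8
s_1 = Round(s_0, k_0) = 0xCD
s_2 = Round(s_1, k_1) = 0x12
s_3 = Round(s_2, k_2) = 0x35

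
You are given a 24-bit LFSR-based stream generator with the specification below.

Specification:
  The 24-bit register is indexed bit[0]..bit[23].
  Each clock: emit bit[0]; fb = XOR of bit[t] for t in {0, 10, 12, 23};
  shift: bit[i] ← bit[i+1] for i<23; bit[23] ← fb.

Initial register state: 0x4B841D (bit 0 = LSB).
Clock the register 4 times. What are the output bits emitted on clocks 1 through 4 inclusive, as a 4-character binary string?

1011

reg_0 = 0x4B841D
clock 1: out=1, reg = 0x25C20E
clock 2: out=0, reg = 0x12E107
clock 3: out=1, reg = 0x897083
clock 4: out=1, reg = 0xC4B841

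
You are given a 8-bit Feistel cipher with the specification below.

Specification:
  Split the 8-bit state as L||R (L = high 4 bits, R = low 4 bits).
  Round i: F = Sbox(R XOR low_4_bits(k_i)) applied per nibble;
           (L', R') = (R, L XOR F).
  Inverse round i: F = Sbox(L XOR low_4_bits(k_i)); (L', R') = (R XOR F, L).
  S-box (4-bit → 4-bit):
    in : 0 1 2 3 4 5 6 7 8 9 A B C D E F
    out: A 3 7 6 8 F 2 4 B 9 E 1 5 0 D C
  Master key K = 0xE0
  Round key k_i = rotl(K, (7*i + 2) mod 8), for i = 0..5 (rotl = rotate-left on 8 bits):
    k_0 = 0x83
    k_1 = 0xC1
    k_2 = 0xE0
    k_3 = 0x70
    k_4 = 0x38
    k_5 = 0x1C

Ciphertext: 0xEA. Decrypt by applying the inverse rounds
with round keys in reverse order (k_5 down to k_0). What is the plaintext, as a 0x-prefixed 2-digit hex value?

0xCE

s_0 = ciphertext = 0xEA
s_1 = InvRound(s_0, k_5) = 0xDE
s_2 = InvRound(s_1, k_4) = 0x1D
s_3 = InvRound(s_2, k_3) = 0xE1
s_4 = InvRound(s_3, k_2) = 0xCE
s_5 = InvRound(s_4, k_1) = 0xEC
s_6 = InvRound(s_5, k_0) = 0xCE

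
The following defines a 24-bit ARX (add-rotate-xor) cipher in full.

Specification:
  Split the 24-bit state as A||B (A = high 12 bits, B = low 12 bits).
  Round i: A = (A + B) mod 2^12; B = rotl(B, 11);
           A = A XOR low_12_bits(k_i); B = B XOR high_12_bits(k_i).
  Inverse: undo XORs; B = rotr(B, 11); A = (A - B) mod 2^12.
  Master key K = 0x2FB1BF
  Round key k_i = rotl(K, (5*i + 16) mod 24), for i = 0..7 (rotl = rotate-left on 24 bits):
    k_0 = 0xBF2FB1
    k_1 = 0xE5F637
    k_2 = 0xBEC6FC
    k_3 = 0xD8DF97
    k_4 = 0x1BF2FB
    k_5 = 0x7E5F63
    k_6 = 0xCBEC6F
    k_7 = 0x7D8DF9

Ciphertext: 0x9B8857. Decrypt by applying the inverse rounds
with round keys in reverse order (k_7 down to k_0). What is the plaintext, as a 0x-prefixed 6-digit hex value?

s_0 = ciphertext = 0x9B8857
s_1 = InvRound(s_0, k_7) = 0x522F1F
s_2 = InvRound(s_1, k_6) = 0x20B742
s_3 = InvRound(s_2, k_5) = 0xC1A14E
s_4 = InvRound(s_3, k_4) = 0xCFF1E2
s_5 = InvRound(s_4, k_3) = 0xA898DF
s_6 = InvRound(s_5, k_2) = 0x60F666
s_7 = InvRound(s_6, k_1) = 0xFC5073
s_8 = InvRound(s_7, k_0) = 0x971703

0x971703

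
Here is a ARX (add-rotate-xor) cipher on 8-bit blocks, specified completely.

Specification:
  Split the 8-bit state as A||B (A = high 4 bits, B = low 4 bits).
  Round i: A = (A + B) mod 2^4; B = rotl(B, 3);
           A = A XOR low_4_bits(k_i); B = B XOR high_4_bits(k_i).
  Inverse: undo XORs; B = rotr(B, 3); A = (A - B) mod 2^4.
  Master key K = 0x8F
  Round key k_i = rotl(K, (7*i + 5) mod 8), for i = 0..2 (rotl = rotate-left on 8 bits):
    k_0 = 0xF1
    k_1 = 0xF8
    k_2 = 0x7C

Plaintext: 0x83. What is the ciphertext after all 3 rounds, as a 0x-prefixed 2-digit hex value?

s_0 = plaintext = 0x83
s_1 = Round(s_0, k_0) = 0xA6
s_2 = Round(s_1, k_1) = 0x8C
s_3 = Round(s_2, k_2) = 0x81

0x81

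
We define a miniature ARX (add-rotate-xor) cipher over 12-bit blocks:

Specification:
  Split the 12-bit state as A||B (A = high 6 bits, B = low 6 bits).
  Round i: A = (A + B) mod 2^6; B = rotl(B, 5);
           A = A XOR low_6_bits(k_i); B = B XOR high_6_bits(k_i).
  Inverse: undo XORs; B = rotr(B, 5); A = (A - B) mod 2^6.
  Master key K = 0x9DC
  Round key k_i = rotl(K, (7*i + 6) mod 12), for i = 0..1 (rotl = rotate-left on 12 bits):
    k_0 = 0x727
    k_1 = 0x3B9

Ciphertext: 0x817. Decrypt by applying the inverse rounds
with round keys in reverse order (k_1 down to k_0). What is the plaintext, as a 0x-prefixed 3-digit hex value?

0x8DD

s_0 = ciphertext = 0x817
s_1 = InvRound(s_0, k_1) = 0x9F2
s_2 = InvRound(s_1, k_0) = 0x8DD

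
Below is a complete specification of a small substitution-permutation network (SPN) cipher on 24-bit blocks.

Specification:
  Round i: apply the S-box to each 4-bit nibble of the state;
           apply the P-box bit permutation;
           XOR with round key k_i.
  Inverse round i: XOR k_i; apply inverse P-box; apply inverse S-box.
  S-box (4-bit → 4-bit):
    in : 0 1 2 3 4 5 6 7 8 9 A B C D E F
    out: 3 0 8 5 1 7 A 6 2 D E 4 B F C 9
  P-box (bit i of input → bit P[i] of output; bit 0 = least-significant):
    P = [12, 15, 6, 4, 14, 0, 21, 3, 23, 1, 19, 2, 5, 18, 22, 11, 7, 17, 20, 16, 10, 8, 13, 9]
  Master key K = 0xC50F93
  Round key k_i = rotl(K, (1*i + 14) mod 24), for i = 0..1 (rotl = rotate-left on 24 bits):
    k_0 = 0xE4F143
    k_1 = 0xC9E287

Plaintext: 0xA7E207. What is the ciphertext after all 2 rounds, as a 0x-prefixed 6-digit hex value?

s_0 = plaintext = 0xA7E207
s_1 = Round(s_0, k_0) = 0xB61A06
s_2 = Round(s_1, k_1) = 0xC20290

0xC20290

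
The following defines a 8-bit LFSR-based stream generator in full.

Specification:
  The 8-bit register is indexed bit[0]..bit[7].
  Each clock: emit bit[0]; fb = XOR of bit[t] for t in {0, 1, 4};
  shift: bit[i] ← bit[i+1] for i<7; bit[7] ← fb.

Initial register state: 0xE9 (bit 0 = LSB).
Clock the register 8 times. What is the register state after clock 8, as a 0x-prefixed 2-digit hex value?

0x23

reg_0 = 0xE9
clock 1: out=1, reg = 0xF4
clock 2: out=0, reg = 0xFA
clock 3: out=0, reg = 0x7D
clock 4: out=1, reg = 0x3E
clock 5: out=0, reg = 0x1F
clock 6: out=1, reg = 0x8F
clock 7: out=1, reg = 0x47
clock 8: out=1, reg = 0x23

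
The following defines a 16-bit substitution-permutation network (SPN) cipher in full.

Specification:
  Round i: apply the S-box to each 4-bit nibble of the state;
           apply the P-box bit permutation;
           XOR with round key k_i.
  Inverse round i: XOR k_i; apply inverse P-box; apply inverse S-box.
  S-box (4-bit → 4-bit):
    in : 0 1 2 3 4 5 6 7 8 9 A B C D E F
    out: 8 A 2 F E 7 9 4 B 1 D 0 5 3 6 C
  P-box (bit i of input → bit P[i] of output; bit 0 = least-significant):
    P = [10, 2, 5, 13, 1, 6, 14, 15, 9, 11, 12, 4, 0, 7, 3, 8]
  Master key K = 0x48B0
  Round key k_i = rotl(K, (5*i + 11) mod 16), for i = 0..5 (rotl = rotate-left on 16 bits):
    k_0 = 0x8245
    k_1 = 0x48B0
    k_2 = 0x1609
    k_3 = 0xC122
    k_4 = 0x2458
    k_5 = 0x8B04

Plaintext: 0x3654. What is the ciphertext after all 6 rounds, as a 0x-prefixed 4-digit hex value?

s_0 = plaintext = 0x3654
s_1 = Round(s_0, k_0) = 0xE1BA
s_2 = Round(s_1, k_1) = 0x6408
s_3 = Round(s_2, k_2) = 0xAB1C
s_4 = Round(s_3, k_3) = 0x444B
s_5 = Round(s_4, k_4) = 0xFD80
s_6 = Round(s_5, k_5) = 0x204E

0x204E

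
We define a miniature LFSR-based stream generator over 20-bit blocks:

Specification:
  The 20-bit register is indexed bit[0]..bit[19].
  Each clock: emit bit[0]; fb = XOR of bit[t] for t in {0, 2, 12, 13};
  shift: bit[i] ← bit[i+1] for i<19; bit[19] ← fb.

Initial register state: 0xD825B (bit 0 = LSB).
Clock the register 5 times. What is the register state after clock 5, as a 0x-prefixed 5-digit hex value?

0xCEC12

reg_0 = 0xD825B
clock 1: out=1, reg = 0xEC12D
clock 2: out=1, reg = 0x76096
clock 3: out=0, reg = 0x3B04B
clock 4: out=1, reg = 0x9D825
clock 5: out=1, reg = 0xCEC12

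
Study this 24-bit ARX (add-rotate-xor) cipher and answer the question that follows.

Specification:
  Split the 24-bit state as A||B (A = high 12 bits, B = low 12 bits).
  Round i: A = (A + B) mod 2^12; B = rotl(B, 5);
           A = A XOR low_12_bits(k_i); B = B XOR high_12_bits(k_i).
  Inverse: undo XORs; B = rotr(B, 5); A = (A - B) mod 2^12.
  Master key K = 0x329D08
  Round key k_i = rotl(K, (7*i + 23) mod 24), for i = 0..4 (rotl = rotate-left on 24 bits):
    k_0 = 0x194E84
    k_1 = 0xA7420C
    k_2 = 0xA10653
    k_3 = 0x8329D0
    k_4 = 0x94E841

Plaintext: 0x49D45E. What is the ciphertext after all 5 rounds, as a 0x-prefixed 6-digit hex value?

0x3C429A

s_0 = plaintext = 0x49D45E
s_1 = Round(s_0, k_0) = 0x67FA5C
s_2 = Round(s_1, k_1) = 0x2D71E0
s_3 = Round(s_2, k_2) = 0x2E4613
s_4 = Round(s_3, k_3) = 0x127A5E
s_5 = Round(s_4, k_4) = 0x3C429A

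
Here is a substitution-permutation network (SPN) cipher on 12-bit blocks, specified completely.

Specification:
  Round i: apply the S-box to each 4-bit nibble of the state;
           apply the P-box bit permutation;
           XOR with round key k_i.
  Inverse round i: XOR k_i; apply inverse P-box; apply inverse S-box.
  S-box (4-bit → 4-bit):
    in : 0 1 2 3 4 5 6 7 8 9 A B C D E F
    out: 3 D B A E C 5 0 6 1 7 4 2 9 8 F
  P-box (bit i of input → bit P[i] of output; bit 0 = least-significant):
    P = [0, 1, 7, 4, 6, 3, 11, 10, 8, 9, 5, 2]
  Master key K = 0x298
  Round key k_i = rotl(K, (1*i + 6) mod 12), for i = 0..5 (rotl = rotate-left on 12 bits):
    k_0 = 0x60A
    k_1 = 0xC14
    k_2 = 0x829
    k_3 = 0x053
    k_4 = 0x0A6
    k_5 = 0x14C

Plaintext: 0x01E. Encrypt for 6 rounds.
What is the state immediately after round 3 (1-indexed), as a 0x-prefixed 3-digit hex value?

0x94D

s_0 = plaintext = 0x01E
s_1 = Round(s_0, k_0) = 0x95A
s_2 = Round(s_1, k_1) = 0x197
s_3 = Round(s_2, k_2) = 0x94D
s_4 = Round(s_3, k_3) = 0xD4A
s_5 = Round(s_4, k_4) = 0xD29
s_6 = Round(s_5, k_5) = 0x401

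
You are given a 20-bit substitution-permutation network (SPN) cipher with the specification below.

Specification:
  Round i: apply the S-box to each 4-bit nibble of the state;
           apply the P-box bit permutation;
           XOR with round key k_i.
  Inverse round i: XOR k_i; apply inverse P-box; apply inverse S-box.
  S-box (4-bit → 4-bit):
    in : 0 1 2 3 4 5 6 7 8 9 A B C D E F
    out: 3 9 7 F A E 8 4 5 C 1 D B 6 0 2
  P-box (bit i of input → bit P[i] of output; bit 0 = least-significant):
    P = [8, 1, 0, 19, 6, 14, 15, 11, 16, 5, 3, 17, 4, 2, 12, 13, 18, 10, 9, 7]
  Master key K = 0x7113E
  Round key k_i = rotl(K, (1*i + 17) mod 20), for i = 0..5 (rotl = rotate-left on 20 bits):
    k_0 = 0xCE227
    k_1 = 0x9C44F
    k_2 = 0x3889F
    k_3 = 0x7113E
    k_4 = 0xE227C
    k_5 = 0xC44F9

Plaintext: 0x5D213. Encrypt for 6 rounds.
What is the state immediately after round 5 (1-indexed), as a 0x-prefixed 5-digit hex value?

0x2C816

s_0 = plaintext = 0x5D213
s_1 = Round(s_0, k_0) = 0x5FDC8
s_2 = Round(s_1, k_1) = 0x98BA2
s_3 = Round(s_2, k_2) = 0x09B44
s_4 = Round(s_3, k_3) = 0x86D34
s_5 = Round(s_4, k_4) = 0x2C816
s_6 = Round(s_5, k_5) = 0x16AA5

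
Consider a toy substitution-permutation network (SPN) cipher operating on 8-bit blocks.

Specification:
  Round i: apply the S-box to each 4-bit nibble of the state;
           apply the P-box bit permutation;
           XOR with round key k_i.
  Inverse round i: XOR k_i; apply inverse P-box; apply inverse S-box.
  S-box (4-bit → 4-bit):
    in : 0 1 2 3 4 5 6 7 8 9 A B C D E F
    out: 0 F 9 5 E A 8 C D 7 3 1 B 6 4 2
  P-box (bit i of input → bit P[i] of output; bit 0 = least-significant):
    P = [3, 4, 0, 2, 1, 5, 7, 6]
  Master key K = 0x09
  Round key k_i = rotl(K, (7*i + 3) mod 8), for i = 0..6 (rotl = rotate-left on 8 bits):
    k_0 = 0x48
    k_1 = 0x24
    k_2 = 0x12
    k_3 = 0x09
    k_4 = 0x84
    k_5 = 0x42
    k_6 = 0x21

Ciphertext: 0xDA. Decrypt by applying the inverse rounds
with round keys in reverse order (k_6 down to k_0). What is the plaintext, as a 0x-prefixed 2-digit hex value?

s_0 = ciphertext = 0xDA
s_1 = InvRound(s_0, k_6) = 0x19
s_2 = InvRound(s_1, k_5) = 0x29
s_3 = InvRound(s_2, k_4) = 0xD8
s_4 = InvRound(s_3, k_3) = 0x7D
s_5 = InvRound(s_4, k_2) = 0xC8
s_6 = InvRound(s_5, k_1) = 0x42
s_7 = InvRound(s_6, k_0) = 0xBB

0xBB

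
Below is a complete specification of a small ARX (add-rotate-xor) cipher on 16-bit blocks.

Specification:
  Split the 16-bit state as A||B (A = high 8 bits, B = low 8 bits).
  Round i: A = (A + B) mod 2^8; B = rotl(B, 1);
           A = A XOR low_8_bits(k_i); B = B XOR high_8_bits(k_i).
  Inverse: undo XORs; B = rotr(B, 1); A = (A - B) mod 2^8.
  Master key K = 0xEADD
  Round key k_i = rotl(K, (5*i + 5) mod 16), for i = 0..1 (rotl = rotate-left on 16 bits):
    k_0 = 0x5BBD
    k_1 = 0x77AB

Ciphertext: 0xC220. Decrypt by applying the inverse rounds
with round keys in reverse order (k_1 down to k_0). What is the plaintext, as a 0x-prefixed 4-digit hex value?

s_0 = ciphertext = 0xC220
s_1 = InvRound(s_0, k_1) = 0xBEAB
s_2 = InvRound(s_1, k_0) = 0x8B78

0x8B78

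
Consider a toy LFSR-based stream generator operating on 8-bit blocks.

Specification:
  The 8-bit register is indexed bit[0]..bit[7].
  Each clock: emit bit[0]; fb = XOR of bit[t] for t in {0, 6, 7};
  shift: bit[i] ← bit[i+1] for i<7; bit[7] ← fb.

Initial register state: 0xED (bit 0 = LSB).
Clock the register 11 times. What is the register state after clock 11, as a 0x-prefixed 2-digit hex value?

reg_0 = 0xED
clock 1: out=1, reg = 0xF6
clock 2: out=0, reg = 0x7B
clock 3: out=1, reg = 0x3D
clock 4: out=1, reg = 0x9E
clock 5: out=0, reg = 0xCF
clock 6: out=1, reg = 0xE7
clock 7: out=1, reg = 0xF3
clock 8: out=1, reg = 0xF9
clock 9: out=1, reg = 0xFC
clock 10: out=0, reg = 0x7E
clock 11: out=0, reg = 0xBF

0xBF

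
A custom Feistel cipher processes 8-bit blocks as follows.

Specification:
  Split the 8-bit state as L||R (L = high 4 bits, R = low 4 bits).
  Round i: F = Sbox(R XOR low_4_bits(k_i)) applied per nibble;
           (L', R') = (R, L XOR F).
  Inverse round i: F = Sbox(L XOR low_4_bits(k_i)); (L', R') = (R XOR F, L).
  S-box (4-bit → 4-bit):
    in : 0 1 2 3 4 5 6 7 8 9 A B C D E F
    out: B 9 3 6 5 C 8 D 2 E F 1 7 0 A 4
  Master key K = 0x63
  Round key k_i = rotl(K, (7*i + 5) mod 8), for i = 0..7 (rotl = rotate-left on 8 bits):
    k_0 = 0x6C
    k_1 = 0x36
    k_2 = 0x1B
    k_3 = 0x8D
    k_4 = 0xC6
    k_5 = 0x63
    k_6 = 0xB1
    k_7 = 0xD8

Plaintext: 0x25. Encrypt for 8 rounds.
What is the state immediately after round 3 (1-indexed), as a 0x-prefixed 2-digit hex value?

0xA5

s_0 = plaintext = 0x25
s_1 = Round(s_0, k_0) = 0x5C
s_2 = Round(s_1, k_1) = 0xCA
s_3 = Round(s_2, k_2) = 0xA5
s_4 = Round(s_3, k_3) = 0x58
s_5 = Round(s_4, k_4) = 0x8F
s_6 = Round(s_5, k_5) = 0xFF
s_7 = Round(s_6, k_6) = 0xF5
s_8 = Round(s_7, k_7) = 0x5F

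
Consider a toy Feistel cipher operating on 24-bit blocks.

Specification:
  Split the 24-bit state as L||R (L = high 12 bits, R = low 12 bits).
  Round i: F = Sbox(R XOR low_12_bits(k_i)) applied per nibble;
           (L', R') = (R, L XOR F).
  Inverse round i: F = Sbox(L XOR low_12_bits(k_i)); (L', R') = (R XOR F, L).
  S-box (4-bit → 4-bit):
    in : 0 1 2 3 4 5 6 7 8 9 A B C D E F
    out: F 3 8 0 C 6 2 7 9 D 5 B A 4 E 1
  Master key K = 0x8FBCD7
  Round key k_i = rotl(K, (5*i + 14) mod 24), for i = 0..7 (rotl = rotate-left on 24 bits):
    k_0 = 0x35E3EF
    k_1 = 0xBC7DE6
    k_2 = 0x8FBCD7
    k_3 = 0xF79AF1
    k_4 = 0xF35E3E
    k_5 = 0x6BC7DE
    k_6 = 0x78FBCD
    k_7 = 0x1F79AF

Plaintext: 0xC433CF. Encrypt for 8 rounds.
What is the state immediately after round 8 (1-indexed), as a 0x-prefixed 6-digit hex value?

s_0 = plaintext = 0xC433CF
s_1 = Round(s_0, k_0) = 0x3CF3CC
s_2 = Round(s_1, k_1) = 0x3CCD4A
s_3 = Round(s_2, k_2) = 0xD4A018
s_4 = Round(s_3, k_3) = 0x0188A7
s_5 = Round(s_4, k_4) = 0x8A72C5
s_6 = Round(s_5, k_5) = 0x2C5E9C
s_7 = Round(s_6, k_6) = 0xE9C4A6
s_8 = Round(s_7, k_7) = 0x4A6A61

0x4A6A61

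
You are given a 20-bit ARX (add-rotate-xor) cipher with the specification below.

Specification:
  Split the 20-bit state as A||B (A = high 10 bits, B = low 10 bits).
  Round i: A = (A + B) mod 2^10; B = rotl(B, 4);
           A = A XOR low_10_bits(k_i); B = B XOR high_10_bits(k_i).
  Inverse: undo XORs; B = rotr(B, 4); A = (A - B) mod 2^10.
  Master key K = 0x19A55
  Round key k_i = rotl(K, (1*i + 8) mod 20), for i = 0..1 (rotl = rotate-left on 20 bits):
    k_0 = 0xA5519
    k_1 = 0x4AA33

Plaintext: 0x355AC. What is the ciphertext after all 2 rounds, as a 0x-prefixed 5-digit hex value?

0x7601B

s_0 = plaintext = 0x355AC
s_1 = Round(s_0, k_0) = 0xE6053
s_2 = Round(s_1, k_1) = 0x7601B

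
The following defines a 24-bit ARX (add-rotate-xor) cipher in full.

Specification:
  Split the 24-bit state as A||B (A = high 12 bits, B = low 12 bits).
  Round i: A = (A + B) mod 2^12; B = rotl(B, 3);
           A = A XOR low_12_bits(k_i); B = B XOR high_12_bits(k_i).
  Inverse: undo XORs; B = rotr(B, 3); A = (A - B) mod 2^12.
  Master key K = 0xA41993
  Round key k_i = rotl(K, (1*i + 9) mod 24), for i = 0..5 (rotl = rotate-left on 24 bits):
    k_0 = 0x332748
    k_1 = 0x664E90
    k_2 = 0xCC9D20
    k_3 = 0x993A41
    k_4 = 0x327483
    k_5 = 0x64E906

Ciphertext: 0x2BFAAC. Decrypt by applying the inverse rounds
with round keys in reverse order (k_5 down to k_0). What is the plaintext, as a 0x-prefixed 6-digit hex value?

s_0 = ciphertext = 0x2BFAAC
s_1 = InvRound(s_0, k_5) = 0x61D59C
s_2 = InvRound(s_1, k_4) = 0xBC76D7
s_3 = InvRound(s_2, k_3) = 0x79E9E8
s_4 = InvRound(s_3, k_2) = 0x81A2A4
s_5 = InvRound(s_4, k_1) = 0x5F2098
s_6 = InvRound(s_5, k_0) = 0xE45475

0xE45475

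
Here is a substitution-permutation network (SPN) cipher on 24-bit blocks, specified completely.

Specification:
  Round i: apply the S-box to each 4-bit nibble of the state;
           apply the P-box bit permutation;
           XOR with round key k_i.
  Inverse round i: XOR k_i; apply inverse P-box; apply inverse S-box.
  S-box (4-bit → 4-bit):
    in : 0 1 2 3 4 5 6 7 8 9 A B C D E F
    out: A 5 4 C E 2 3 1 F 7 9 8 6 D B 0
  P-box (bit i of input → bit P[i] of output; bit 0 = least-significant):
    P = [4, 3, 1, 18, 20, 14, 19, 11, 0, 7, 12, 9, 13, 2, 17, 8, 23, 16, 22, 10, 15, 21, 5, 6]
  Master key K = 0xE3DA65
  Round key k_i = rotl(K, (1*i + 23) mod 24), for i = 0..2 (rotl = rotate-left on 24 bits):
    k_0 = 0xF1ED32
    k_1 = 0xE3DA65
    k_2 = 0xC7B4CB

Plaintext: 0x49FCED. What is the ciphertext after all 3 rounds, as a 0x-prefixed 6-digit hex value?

s_0 = plaintext = 0x49FCED
s_1 = Round(s_0, k_0) = 0x04B5C0
s_2 = Round(s_1, k_1) = 0x8E9FAD
s_3 = Round(s_2, k_2) = 0x7018BD

0x7018BD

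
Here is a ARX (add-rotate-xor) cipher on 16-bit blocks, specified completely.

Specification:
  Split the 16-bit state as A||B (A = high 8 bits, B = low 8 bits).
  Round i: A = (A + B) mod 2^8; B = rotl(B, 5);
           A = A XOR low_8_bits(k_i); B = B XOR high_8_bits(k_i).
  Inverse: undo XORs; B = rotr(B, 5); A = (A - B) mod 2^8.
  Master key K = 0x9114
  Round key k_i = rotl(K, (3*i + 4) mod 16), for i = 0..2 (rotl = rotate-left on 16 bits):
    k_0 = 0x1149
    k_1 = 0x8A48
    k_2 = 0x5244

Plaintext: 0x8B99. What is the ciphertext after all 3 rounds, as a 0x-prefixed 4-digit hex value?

s_0 = plaintext = 0x8B99
s_1 = Round(s_0, k_0) = 0x6D22
s_2 = Round(s_1, k_1) = 0xC7CE
s_3 = Round(s_2, k_2) = 0xD18B

0xD18B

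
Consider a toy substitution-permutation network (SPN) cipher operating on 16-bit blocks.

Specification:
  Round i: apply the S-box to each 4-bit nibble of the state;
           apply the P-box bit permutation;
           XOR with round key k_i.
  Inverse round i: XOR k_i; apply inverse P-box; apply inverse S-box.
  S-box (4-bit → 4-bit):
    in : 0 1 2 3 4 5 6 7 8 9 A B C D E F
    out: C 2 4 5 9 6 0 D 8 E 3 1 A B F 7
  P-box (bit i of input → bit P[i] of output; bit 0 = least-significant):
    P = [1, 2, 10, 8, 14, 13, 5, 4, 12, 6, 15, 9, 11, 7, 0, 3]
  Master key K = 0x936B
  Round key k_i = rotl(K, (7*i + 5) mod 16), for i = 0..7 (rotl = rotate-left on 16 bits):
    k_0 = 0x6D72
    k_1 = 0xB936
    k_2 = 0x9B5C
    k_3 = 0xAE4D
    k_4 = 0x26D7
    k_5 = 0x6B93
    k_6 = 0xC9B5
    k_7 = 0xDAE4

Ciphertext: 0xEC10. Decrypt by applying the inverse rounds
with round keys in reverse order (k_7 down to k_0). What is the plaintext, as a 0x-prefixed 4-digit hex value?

0x1349

s_0 = ciphertext = 0xEC10
s_1 = InvRound(s_0, k_7) = 0x1D95
s_2 = InvRound(s_1, k_6) = 0x6332
s_3 = InvRound(s_2, k_5) = 0xF626
s_4 = InvRound(s_3, k_4) = 0x5F76
s_5 = InvRound(s_4, k_3) = 0x03E4
s_6 = InvRound(s_5, k_2) = 0xD306
s_7 = InvRound(s_6, k_1) = 0xB8E6
s_8 = InvRound(s_7, k_0) = 0x1349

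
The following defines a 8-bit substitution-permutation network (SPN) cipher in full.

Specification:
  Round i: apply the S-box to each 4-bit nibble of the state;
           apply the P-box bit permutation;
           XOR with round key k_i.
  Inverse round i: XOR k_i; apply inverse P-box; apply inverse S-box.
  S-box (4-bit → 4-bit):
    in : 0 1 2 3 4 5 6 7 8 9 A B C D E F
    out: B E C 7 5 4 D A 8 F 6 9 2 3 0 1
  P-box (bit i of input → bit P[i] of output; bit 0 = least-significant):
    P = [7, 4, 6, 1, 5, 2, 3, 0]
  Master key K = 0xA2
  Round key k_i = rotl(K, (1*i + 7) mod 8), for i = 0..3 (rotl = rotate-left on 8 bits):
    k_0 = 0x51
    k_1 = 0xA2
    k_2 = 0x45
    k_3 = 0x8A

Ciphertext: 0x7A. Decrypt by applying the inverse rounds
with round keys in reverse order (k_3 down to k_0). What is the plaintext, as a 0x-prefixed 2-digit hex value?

s_0 = ciphertext = 0x7A
s_1 = InvRound(s_0, k_3) = 0xF3
s_2 = InvRound(s_1, k_2) = 0xD0
s_3 = InvRound(s_2, k_1) = 0xF1
s_4 = InvRound(s_3, k_0) = 0xFF

0xFF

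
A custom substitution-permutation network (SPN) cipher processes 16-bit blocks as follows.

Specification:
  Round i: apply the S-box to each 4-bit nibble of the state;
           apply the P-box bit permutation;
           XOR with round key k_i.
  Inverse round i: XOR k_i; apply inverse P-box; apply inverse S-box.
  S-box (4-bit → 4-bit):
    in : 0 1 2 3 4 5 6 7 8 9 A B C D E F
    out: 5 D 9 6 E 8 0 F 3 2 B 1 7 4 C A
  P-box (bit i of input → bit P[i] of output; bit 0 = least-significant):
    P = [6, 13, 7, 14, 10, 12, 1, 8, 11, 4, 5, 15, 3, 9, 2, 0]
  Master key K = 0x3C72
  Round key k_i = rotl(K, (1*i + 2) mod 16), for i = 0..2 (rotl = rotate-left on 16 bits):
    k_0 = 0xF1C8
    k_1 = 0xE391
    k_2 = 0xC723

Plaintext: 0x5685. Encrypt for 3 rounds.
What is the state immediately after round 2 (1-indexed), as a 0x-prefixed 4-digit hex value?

0x559A

s_0 = plaintext = 0x5685
s_1 = Round(s_0, k_0) = 0xA5C9
s_2 = Round(s_1, k_1) = 0x559A
s_3 = Round(s_2, k_2) = 0x3762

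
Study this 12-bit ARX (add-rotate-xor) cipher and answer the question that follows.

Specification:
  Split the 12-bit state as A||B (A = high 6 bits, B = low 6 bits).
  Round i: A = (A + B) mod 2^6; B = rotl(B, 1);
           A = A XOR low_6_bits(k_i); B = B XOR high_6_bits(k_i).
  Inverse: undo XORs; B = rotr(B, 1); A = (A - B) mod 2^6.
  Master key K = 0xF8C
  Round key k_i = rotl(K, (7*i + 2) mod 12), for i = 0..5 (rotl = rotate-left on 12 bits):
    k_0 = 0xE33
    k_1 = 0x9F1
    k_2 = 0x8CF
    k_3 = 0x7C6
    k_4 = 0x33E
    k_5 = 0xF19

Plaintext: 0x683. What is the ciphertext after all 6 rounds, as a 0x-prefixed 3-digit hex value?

s_0 = plaintext = 0x683
s_1 = Round(s_0, k_0) = 0xBBE
s_2 = Round(s_1, k_1) = 0x75A
s_3 = Round(s_2, k_2) = 0xE17
s_4 = Round(s_3, k_3) = 0x271
s_5 = Round(s_4, k_4) = 0x12F
s_6 = Round(s_5, k_5) = 0xAA3

0xAA3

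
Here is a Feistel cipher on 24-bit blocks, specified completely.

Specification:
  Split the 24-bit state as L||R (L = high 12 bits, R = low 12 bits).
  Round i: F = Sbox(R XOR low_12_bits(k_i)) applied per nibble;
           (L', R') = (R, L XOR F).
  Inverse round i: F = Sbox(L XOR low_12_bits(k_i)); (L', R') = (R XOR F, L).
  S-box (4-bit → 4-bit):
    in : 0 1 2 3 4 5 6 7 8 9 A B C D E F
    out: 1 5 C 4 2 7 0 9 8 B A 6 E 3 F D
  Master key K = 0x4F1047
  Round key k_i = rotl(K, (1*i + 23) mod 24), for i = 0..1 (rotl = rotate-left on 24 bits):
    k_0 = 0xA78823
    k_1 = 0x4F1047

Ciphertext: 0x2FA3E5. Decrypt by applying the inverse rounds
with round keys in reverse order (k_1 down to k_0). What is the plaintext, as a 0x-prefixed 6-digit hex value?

s_0 = ciphertext = 0x2FA3E5
s_1 = InvRound(s_0, k_1) = 0xF862FA
s_2 = InvRound(s_1, k_0) = 0xB5DF86

0xB5DF86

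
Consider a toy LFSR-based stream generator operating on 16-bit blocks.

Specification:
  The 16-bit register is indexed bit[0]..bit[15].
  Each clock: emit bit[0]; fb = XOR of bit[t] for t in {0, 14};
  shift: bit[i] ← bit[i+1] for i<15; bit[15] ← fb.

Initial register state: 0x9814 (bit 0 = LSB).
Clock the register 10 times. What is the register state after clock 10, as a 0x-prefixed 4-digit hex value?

0xABA6

reg_0 = 0x9814
clock 1: out=0, reg = 0x4C0A
clock 2: out=0, reg = 0xA605
clock 3: out=1, reg = 0xD302
clock 4: out=0, reg = 0xE981
clock 5: out=1, reg = 0x74C0
clock 6: out=0, reg = 0xBA60
clock 7: out=0, reg = 0x5D30
clock 8: out=0, reg = 0xAE98
clock 9: out=0, reg = 0x574C
clock 10: out=0, reg = 0xABA6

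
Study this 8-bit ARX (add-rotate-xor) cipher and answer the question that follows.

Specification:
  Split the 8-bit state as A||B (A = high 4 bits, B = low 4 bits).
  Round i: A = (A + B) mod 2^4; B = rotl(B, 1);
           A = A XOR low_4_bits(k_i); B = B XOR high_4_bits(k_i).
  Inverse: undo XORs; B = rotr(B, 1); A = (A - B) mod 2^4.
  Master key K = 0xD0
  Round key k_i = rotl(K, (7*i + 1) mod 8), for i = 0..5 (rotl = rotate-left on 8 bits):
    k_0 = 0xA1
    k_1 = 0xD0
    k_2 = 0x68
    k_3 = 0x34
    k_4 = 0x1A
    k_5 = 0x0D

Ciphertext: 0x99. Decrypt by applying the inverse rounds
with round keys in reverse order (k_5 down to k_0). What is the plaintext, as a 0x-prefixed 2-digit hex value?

0x83

s_0 = ciphertext = 0x99
s_1 = InvRound(s_0, k_5) = 0x8C
s_2 = InvRound(s_1, k_4) = 0x4E
s_3 = InvRound(s_2, k_3) = 0x2E
s_4 = InvRound(s_3, k_2) = 0x64
s_5 = InvRound(s_4, k_1) = 0xAC
s_6 = InvRound(s_5, k_0) = 0x83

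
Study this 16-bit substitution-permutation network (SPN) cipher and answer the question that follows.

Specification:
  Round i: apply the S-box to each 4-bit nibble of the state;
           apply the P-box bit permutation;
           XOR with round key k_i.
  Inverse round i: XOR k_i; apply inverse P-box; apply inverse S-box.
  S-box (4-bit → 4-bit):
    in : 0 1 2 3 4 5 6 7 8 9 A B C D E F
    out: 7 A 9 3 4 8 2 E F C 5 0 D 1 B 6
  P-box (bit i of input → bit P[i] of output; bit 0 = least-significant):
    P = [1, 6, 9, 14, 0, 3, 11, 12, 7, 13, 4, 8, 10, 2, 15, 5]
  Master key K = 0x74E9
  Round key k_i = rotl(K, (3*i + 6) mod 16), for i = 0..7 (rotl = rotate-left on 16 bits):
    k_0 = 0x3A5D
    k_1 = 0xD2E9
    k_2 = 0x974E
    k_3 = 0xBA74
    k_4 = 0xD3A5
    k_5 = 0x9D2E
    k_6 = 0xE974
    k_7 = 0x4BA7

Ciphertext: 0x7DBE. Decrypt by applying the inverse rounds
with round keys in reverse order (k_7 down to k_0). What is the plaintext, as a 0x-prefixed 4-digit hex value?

0x47F0

s_0 = ciphertext = 0x7DBE
s_1 = InvRound(s_0, k_7) = 0xDFE4
s_2 = InvRound(s_1, k_6) = 0xD054
s_3 = InvRound(s_2, k_5) = 0x29FE
s_4 = InvRound(s_3, k_4) = 0x4F88
s_5 = InvRound(s_4, k_3) = 0x8811
s_6 = InvRound(s_5, k_2) = 0x3980
s_7 = InvRound(s_6, k_1) = 0x9107
s_8 = InvRound(s_7, k_0) = 0x47F0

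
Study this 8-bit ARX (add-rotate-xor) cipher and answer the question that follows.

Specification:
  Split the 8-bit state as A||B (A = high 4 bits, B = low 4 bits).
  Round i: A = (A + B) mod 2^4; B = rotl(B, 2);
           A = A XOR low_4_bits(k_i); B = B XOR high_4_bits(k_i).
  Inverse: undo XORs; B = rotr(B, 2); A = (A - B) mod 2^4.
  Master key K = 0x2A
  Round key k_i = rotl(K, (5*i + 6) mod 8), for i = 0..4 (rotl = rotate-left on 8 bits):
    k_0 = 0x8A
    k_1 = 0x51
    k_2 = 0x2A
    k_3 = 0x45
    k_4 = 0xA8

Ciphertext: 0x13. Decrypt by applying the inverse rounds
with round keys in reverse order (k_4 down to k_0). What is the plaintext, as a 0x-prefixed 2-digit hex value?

s_0 = ciphertext = 0x13
s_1 = InvRound(s_0, k_4) = 0x36
s_2 = InvRound(s_1, k_3) = 0xE8
s_3 = InvRound(s_2, k_2) = 0xAA
s_4 = InvRound(s_3, k_1) = 0xCF
s_5 = InvRound(s_4, k_0) = 0x9D

0x9D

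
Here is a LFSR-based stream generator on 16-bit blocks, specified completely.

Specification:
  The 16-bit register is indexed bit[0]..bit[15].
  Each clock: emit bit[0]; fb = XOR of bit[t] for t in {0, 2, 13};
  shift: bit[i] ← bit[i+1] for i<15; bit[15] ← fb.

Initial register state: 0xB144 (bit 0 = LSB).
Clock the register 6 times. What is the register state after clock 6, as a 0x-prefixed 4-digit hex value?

reg_0 = 0xB144
clock 1: out=0, reg = 0x58A2
clock 2: out=0, reg = 0x2C51
clock 3: out=1, reg = 0x1628
clock 4: out=0, reg = 0x0B14
clock 5: out=0, reg = 0x858A
clock 6: out=0, reg = 0x42C5

0x42C5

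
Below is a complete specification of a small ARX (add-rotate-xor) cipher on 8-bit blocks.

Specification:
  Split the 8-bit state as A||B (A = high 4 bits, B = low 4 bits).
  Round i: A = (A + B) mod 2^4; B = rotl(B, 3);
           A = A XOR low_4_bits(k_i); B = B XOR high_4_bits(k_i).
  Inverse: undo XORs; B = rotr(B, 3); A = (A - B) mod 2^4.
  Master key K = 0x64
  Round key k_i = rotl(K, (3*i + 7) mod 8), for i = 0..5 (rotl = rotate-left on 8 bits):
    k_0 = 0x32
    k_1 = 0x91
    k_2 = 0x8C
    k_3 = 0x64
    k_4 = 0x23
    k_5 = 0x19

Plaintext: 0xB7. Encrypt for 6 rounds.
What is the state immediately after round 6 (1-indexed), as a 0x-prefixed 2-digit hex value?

0xB5

s_0 = plaintext = 0xB7
s_1 = Round(s_0, k_0) = 0x08
s_2 = Round(s_1, k_1) = 0x9D
s_3 = Round(s_2, k_2) = 0xA6
s_4 = Round(s_3, k_3) = 0x45
s_5 = Round(s_4, k_4) = 0xA8
s_6 = Round(s_5, k_5) = 0xB5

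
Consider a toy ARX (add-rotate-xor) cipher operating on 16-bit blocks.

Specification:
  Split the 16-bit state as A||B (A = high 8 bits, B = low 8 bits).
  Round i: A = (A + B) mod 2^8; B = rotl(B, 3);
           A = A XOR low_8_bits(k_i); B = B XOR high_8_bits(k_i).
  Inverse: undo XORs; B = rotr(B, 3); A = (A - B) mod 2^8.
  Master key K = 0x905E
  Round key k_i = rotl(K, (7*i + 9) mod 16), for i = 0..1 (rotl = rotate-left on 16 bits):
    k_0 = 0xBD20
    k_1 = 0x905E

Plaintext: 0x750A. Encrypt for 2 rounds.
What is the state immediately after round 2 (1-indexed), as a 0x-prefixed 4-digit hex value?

0x12FF

s_0 = plaintext = 0x750A
s_1 = Round(s_0, k_0) = 0x5FED
s_2 = Round(s_1, k_1) = 0x12FF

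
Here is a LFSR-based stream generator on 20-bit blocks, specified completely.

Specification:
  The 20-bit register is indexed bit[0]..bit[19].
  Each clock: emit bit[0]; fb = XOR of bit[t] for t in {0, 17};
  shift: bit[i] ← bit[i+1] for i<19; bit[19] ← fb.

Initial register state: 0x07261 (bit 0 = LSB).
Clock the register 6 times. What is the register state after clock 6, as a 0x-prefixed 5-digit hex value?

0xA41C9

reg_0 = 0x07261
clock 1: out=1, reg = 0x83930
clock 2: out=0, reg = 0x41C98
clock 3: out=0, reg = 0x20E4C
clock 4: out=0, reg = 0x90726
clock 5: out=0, reg = 0x48393
clock 6: out=1, reg = 0xA41C9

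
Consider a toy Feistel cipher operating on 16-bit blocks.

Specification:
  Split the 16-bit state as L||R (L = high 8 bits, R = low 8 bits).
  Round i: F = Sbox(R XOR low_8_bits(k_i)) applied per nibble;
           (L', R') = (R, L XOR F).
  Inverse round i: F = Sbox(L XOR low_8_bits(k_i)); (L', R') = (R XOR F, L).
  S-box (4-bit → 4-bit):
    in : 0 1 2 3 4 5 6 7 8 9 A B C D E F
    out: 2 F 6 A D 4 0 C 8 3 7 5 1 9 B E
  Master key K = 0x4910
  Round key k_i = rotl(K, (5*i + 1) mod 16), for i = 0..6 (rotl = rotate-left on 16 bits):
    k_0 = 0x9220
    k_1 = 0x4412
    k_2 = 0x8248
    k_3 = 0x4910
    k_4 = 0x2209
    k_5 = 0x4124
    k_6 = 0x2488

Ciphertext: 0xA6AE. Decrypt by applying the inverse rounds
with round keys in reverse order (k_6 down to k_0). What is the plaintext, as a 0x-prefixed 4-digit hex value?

s_0 = ciphertext = 0xA6AE
s_1 = InvRound(s_0, k_6) = 0xC5A6
s_2 = InvRound(s_1, k_5) = 0x19C5
s_3 = InvRound(s_2, k_4) = 0x3719
s_4 = InvRound(s_3, k_3) = 0x7537
s_5 = InvRound(s_4, k_2) = 0x9E75
s_6 = InvRound(s_5, k_1) = 0xF49E
s_7 = InvRound(s_6, k_0) = 0x03F4

0x03F4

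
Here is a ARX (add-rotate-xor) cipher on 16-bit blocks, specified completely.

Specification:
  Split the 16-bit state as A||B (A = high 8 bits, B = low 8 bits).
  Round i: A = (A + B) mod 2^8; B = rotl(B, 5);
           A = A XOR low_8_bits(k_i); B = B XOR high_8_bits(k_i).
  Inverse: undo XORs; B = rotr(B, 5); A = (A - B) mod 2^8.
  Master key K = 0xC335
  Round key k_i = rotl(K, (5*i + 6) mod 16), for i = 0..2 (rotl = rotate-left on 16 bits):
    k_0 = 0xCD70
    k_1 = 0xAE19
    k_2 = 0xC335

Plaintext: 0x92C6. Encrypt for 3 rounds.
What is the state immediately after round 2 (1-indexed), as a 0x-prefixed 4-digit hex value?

s_0 = plaintext = 0x92C6
s_1 = Round(s_0, k_0) = 0x2815
s_2 = Round(s_1, k_1) = 0x240C
s_3 = Round(s_2, k_2) = 0x0542

0x240C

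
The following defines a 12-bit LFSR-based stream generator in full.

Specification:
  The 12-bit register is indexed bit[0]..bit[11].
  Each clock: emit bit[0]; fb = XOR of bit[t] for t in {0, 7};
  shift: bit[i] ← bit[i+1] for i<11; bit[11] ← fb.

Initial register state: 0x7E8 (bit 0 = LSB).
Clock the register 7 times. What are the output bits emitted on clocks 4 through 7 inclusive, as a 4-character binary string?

reg_0 = 0x7E8
clock 1: out=0, reg = 0xBF4
clock 2: out=0, reg = 0xDFA
clock 3: out=0, reg = 0xEFD
clock 4: out=1, reg = 0x77E
clock 5: out=0, reg = 0x3BF
clock 6: out=1, reg = 0x1DF
clock 7: out=1, reg = 0x0EF

1011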